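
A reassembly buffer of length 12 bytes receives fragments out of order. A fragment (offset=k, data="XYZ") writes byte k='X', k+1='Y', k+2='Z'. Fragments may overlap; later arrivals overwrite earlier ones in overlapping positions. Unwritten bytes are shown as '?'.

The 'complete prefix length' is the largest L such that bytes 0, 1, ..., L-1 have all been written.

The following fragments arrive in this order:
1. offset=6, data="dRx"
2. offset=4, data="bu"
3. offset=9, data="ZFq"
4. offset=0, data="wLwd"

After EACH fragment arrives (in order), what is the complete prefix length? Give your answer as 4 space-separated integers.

Answer: 0 0 0 12

Derivation:
Fragment 1: offset=6 data="dRx" -> buffer=??????dRx??? -> prefix_len=0
Fragment 2: offset=4 data="bu" -> buffer=????budRx??? -> prefix_len=0
Fragment 3: offset=9 data="ZFq" -> buffer=????budRxZFq -> prefix_len=0
Fragment 4: offset=0 data="wLwd" -> buffer=wLwdbudRxZFq -> prefix_len=12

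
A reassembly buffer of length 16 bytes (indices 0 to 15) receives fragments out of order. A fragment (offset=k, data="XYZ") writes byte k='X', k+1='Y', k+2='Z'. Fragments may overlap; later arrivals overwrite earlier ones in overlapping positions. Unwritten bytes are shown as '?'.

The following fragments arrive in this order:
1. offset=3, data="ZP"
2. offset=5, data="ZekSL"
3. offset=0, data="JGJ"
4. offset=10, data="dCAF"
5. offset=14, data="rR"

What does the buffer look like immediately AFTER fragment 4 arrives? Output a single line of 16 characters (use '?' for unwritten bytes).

Fragment 1: offset=3 data="ZP" -> buffer=???ZP???????????
Fragment 2: offset=5 data="ZekSL" -> buffer=???ZPZekSL??????
Fragment 3: offset=0 data="JGJ" -> buffer=JGJZPZekSL??????
Fragment 4: offset=10 data="dCAF" -> buffer=JGJZPZekSLdCAF??

Answer: JGJZPZekSLdCAF??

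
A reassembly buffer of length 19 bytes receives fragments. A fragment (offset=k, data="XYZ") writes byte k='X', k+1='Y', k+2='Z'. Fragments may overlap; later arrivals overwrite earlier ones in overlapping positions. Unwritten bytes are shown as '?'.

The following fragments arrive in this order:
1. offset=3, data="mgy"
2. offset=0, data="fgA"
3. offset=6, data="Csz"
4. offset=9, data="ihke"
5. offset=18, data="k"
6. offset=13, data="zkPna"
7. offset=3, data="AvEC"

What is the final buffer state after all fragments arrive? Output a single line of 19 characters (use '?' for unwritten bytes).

Fragment 1: offset=3 data="mgy" -> buffer=???mgy?????????????
Fragment 2: offset=0 data="fgA" -> buffer=fgAmgy?????????????
Fragment 3: offset=6 data="Csz" -> buffer=fgAmgyCsz??????????
Fragment 4: offset=9 data="ihke" -> buffer=fgAmgyCszihke??????
Fragment 5: offset=18 data="k" -> buffer=fgAmgyCszihke?????k
Fragment 6: offset=13 data="zkPna" -> buffer=fgAmgyCszihkezkPnak
Fragment 7: offset=3 data="AvEC" -> buffer=fgAAvECszihkezkPnak

Answer: fgAAvECszihkezkPnak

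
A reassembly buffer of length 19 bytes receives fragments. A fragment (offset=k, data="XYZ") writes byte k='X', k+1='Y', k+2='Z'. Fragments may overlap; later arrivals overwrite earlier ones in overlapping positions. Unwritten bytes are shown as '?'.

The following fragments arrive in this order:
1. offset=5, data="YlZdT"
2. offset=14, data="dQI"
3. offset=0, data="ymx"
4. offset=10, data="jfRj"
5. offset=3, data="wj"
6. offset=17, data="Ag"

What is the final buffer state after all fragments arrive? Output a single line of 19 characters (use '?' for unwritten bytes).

Fragment 1: offset=5 data="YlZdT" -> buffer=?????YlZdT?????????
Fragment 2: offset=14 data="dQI" -> buffer=?????YlZdT????dQI??
Fragment 3: offset=0 data="ymx" -> buffer=ymx??YlZdT????dQI??
Fragment 4: offset=10 data="jfRj" -> buffer=ymx??YlZdTjfRjdQI??
Fragment 5: offset=3 data="wj" -> buffer=ymxwjYlZdTjfRjdQI??
Fragment 6: offset=17 data="Ag" -> buffer=ymxwjYlZdTjfRjdQIAg

Answer: ymxwjYlZdTjfRjdQIAg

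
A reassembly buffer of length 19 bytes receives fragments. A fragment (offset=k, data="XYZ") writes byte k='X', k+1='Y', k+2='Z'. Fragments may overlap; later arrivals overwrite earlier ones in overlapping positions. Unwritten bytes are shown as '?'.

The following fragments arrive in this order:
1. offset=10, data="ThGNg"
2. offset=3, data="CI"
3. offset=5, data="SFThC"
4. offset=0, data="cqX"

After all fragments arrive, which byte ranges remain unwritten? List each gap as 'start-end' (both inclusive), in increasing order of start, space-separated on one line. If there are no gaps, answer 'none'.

Answer: 15-18

Derivation:
Fragment 1: offset=10 len=5
Fragment 2: offset=3 len=2
Fragment 3: offset=5 len=5
Fragment 4: offset=0 len=3
Gaps: 15-18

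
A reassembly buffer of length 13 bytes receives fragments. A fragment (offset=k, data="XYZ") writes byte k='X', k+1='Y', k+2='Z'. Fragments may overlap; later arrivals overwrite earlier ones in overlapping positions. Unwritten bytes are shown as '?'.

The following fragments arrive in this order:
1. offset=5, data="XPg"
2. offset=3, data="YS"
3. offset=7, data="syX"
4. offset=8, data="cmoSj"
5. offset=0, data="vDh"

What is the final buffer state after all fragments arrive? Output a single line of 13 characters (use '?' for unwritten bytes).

Answer: vDhYSXPscmoSj

Derivation:
Fragment 1: offset=5 data="XPg" -> buffer=?????XPg?????
Fragment 2: offset=3 data="YS" -> buffer=???YSXPg?????
Fragment 3: offset=7 data="syX" -> buffer=???YSXPsyX???
Fragment 4: offset=8 data="cmoSj" -> buffer=???YSXPscmoSj
Fragment 5: offset=0 data="vDh" -> buffer=vDhYSXPscmoSj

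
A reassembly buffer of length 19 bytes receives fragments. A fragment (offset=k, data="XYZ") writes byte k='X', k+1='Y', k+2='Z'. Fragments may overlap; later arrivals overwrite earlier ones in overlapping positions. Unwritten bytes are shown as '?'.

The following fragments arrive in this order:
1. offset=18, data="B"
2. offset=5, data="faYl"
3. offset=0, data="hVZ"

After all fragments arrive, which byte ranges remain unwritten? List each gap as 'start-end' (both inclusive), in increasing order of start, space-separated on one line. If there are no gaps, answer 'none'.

Fragment 1: offset=18 len=1
Fragment 2: offset=5 len=4
Fragment 3: offset=0 len=3
Gaps: 3-4 9-17

Answer: 3-4 9-17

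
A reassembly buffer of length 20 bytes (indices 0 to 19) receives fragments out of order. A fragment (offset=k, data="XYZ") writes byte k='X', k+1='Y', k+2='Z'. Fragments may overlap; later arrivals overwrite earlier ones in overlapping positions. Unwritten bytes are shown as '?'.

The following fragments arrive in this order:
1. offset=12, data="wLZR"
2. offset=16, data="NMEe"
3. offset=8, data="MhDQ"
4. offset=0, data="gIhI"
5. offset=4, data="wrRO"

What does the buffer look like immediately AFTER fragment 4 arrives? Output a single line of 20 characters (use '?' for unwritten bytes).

Answer: gIhI????MhDQwLZRNMEe

Derivation:
Fragment 1: offset=12 data="wLZR" -> buffer=????????????wLZR????
Fragment 2: offset=16 data="NMEe" -> buffer=????????????wLZRNMEe
Fragment 3: offset=8 data="MhDQ" -> buffer=????????MhDQwLZRNMEe
Fragment 4: offset=0 data="gIhI" -> buffer=gIhI????MhDQwLZRNMEe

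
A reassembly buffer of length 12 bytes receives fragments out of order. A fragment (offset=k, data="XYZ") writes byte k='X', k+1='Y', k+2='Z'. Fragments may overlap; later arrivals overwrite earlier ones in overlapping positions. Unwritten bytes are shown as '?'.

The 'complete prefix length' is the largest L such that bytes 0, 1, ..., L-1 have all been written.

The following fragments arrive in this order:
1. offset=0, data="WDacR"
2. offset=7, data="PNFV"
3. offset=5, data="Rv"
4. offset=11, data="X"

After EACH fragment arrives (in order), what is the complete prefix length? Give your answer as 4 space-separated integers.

Fragment 1: offset=0 data="WDacR" -> buffer=WDacR??????? -> prefix_len=5
Fragment 2: offset=7 data="PNFV" -> buffer=WDacR??PNFV? -> prefix_len=5
Fragment 3: offset=5 data="Rv" -> buffer=WDacRRvPNFV? -> prefix_len=11
Fragment 4: offset=11 data="X" -> buffer=WDacRRvPNFVX -> prefix_len=12

Answer: 5 5 11 12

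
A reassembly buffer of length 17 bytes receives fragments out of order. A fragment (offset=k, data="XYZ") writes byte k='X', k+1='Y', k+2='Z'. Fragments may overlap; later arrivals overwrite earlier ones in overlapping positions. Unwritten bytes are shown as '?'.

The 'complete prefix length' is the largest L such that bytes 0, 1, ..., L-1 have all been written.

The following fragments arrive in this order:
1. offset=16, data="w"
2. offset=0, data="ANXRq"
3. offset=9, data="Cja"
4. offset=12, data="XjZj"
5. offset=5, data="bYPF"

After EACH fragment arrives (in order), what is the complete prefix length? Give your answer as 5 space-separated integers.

Fragment 1: offset=16 data="w" -> buffer=????????????????w -> prefix_len=0
Fragment 2: offset=0 data="ANXRq" -> buffer=ANXRq???????????w -> prefix_len=5
Fragment 3: offset=9 data="Cja" -> buffer=ANXRq????Cja????w -> prefix_len=5
Fragment 4: offset=12 data="XjZj" -> buffer=ANXRq????CjaXjZjw -> prefix_len=5
Fragment 5: offset=5 data="bYPF" -> buffer=ANXRqbYPFCjaXjZjw -> prefix_len=17

Answer: 0 5 5 5 17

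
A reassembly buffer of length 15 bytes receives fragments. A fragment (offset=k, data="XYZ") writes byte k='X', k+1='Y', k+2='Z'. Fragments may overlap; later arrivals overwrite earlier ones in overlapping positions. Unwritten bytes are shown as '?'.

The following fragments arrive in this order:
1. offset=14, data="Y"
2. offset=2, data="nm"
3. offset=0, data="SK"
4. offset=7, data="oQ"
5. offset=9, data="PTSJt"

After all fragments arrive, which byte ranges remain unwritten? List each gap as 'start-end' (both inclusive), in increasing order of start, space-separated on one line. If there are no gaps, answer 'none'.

Answer: 4-6

Derivation:
Fragment 1: offset=14 len=1
Fragment 2: offset=2 len=2
Fragment 3: offset=0 len=2
Fragment 4: offset=7 len=2
Fragment 5: offset=9 len=5
Gaps: 4-6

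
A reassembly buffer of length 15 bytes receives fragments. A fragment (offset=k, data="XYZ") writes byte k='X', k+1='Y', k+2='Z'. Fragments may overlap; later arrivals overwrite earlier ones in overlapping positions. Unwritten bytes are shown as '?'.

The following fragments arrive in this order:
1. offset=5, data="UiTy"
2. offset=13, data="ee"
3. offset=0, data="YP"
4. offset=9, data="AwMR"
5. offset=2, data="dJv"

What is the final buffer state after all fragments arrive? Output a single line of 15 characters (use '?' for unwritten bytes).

Answer: YPdJvUiTyAwMRee

Derivation:
Fragment 1: offset=5 data="UiTy" -> buffer=?????UiTy??????
Fragment 2: offset=13 data="ee" -> buffer=?????UiTy????ee
Fragment 3: offset=0 data="YP" -> buffer=YP???UiTy????ee
Fragment 4: offset=9 data="AwMR" -> buffer=YP???UiTyAwMRee
Fragment 5: offset=2 data="dJv" -> buffer=YPdJvUiTyAwMRee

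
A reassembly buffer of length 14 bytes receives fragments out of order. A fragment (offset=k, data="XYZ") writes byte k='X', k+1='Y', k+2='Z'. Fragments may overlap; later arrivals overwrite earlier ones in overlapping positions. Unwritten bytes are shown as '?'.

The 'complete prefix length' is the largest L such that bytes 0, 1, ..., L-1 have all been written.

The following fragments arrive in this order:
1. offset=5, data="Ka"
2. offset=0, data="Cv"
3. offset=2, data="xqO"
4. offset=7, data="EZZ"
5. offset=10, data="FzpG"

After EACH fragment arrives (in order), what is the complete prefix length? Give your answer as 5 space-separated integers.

Answer: 0 2 7 10 14

Derivation:
Fragment 1: offset=5 data="Ka" -> buffer=?????Ka??????? -> prefix_len=0
Fragment 2: offset=0 data="Cv" -> buffer=Cv???Ka??????? -> prefix_len=2
Fragment 3: offset=2 data="xqO" -> buffer=CvxqOKa??????? -> prefix_len=7
Fragment 4: offset=7 data="EZZ" -> buffer=CvxqOKaEZZ???? -> prefix_len=10
Fragment 5: offset=10 data="FzpG" -> buffer=CvxqOKaEZZFzpG -> prefix_len=14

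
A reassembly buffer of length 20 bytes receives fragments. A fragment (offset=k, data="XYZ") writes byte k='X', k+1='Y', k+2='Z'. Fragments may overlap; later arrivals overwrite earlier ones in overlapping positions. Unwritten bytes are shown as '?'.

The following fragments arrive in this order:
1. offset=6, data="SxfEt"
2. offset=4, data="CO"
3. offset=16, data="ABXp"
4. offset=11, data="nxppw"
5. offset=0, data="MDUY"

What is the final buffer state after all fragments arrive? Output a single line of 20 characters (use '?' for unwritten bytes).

Fragment 1: offset=6 data="SxfEt" -> buffer=??????SxfEt?????????
Fragment 2: offset=4 data="CO" -> buffer=????COSxfEt?????????
Fragment 3: offset=16 data="ABXp" -> buffer=????COSxfEt?????ABXp
Fragment 4: offset=11 data="nxppw" -> buffer=????COSxfEtnxppwABXp
Fragment 5: offset=0 data="MDUY" -> buffer=MDUYCOSxfEtnxppwABXp

Answer: MDUYCOSxfEtnxppwABXp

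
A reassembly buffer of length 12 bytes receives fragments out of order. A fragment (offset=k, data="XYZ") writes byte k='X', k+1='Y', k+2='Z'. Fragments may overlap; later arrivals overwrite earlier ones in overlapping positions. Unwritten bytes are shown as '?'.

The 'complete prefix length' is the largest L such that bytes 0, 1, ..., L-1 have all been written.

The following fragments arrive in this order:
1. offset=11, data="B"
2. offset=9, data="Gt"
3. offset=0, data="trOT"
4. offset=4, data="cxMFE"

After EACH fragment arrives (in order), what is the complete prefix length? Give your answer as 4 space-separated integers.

Fragment 1: offset=11 data="B" -> buffer=???????????B -> prefix_len=0
Fragment 2: offset=9 data="Gt" -> buffer=?????????GtB -> prefix_len=0
Fragment 3: offset=0 data="trOT" -> buffer=trOT?????GtB -> prefix_len=4
Fragment 4: offset=4 data="cxMFE" -> buffer=trOTcxMFEGtB -> prefix_len=12

Answer: 0 0 4 12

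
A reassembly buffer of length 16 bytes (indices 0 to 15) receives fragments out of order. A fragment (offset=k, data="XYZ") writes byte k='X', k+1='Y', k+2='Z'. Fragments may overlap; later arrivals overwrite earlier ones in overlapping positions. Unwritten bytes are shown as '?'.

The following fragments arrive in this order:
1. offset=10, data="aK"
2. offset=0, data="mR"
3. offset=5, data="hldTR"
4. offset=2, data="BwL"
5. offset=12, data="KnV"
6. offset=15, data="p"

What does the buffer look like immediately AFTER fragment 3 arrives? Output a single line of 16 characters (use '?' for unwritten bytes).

Fragment 1: offset=10 data="aK" -> buffer=??????????aK????
Fragment 2: offset=0 data="mR" -> buffer=mR????????aK????
Fragment 3: offset=5 data="hldTR" -> buffer=mR???hldTRaK????

Answer: mR???hldTRaK????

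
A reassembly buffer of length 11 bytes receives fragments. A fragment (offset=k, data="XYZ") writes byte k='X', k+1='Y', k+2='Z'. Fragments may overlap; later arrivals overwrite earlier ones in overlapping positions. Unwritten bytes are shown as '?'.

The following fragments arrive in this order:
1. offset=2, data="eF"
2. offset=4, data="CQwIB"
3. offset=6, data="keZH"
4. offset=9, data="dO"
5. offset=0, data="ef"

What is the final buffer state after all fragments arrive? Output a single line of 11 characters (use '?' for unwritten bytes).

Fragment 1: offset=2 data="eF" -> buffer=??eF???????
Fragment 2: offset=4 data="CQwIB" -> buffer=??eFCQwIB??
Fragment 3: offset=6 data="keZH" -> buffer=??eFCQkeZH?
Fragment 4: offset=9 data="dO" -> buffer=??eFCQkeZdO
Fragment 5: offset=0 data="ef" -> buffer=efeFCQkeZdO

Answer: efeFCQkeZdO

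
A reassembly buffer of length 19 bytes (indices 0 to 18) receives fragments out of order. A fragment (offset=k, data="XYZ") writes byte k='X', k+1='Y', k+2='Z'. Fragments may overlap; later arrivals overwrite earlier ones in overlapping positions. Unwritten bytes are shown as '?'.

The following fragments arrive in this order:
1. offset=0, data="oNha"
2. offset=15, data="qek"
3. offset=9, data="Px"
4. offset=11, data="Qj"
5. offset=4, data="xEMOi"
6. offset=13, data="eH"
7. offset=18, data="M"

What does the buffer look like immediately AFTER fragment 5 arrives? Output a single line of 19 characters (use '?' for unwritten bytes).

Fragment 1: offset=0 data="oNha" -> buffer=oNha???????????????
Fragment 2: offset=15 data="qek" -> buffer=oNha???????????qek?
Fragment 3: offset=9 data="Px" -> buffer=oNha?????Px????qek?
Fragment 4: offset=11 data="Qj" -> buffer=oNha?????PxQj??qek?
Fragment 5: offset=4 data="xEMOi" -> buffer=oNhaxEMOiPxQj??qek?

Answer: oNhaxEMOiPxQj??qek?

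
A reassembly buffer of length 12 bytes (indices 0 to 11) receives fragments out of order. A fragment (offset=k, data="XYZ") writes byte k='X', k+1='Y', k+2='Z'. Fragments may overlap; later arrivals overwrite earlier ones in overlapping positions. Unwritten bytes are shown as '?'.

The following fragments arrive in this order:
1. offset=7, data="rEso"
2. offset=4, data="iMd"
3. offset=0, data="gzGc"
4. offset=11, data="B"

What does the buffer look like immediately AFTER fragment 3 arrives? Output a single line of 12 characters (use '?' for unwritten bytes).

Fragment 1: offset=7 data="rEso" -> buffer=???????rEso?
Fragment 2: offset=4 data="iMd" -> buffer=????iMdrEso?
Fragment 3: offset=0 data="gzGc" -> buffer=gzGciMdrEso?

Answer: gzGciMdrEso?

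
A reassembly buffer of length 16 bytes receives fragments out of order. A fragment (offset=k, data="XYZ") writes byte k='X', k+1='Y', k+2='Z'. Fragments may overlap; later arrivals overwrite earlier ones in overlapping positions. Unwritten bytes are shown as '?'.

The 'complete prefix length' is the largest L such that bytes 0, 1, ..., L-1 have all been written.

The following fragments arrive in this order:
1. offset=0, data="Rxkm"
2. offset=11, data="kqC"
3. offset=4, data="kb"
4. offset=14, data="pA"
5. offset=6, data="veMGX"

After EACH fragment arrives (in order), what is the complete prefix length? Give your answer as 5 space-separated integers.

Answer: 4 4 6 6 16

Derivation:
Fragment 1: offset=0 data="Rxkm" -> buffer=Rxkm???????????? -> prefix_len=4
Fragment 2: offset=11 data="kqC" -> buffer=Rxkm???????kqC?? -> prefix_len=4
Fragment 3: offset=4 data="kb" -> buffer=Rxkmkb?????kqC?? -> prefix_len=6
Fragment 4: offset=14 data="pA" -> buffer=Rxkmkb?????kqCpA -> prefix_len=6
Fragment 5: offset=6 data="veMGX" -> buffer=RxkmkbveMGXkqCpA -> prefix_len=16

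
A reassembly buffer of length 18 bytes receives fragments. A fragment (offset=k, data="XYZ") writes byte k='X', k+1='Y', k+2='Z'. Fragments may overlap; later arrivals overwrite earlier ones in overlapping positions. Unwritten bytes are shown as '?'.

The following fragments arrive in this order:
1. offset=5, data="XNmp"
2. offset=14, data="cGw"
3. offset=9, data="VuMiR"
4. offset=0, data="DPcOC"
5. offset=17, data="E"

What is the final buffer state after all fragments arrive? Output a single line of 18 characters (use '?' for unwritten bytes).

Fragment 1: offset=5 data="XNmp" -> buffer=?????XNmp?????????
Fragment 2: offset=14 data="cGw" -> buffer=?????XNmp?????cGw?
Fragment 3: offset=9 data="VuMiR" -> buffer=?????XNmpVuMiRcGw?
Fragment 4: offset=0 data="DPcOC" -> buffer=DPcOCXNmpVuMiRcGw?
Fragment 5: offset=17 data="E" -> buffer=DPcOCXNmpVuMiRcGwE

Answer: DPcOCXNmpVuMiRcGwE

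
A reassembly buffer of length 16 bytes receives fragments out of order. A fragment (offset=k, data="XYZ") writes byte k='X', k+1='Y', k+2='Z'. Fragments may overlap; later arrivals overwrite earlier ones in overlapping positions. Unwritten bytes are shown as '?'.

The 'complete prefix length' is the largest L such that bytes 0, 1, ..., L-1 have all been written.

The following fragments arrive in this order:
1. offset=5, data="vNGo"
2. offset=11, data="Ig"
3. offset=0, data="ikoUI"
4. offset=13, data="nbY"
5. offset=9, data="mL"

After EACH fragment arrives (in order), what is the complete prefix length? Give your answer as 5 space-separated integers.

Fragment 1: offset=5 data="vNGo" -> buffer=?????vNGo??????? -> prefix_len=0
Fragment 2: offset=11 data="Ig" -> buffer=?????vNGo??Ig??? -> prefix_len=0
Fragment 3: offset=0 data="ikoUI" -> buffer=ikoUIvNGo??Ig??? -> prefix_len=9
Fragment 4: offset=13 data="nbY" -> buffer=ikoUIvNGo??IgnbY -> prefix_len=9
Fragment 5: offset=9 data="mL" -> buffer=ikoUIvNGomLIgnbY -> prefix_len=16

Answer: 0 0 9 9 16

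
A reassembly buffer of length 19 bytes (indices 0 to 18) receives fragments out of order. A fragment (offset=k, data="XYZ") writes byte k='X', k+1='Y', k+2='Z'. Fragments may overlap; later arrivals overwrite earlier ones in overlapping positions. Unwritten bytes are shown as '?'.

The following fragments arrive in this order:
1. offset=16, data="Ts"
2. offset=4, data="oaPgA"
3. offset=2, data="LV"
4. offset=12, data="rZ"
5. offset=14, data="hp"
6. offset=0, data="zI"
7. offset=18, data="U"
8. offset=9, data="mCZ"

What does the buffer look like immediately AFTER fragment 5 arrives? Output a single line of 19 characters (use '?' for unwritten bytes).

Answer: ??LVoaPgA???rZhpTs?

Derivation:
Fragment 1: offset=16 data="Ts" -> buffer=????????????????Ts?
Fragment 2: offset=4 data="oaPgA" -> buffer=????oaPgA???????Ts?
Fragment 3: offset=2 data="LV" -> buffer=??LVoaPgA???????Ts?
Fragment 4: offset=12 data="rZ" -> buffer=??LVoaPgA???rZ??Ts?
Fragment 5: offset=14 data="hp" -> buffer=??LVoaPgA???rZhpTs?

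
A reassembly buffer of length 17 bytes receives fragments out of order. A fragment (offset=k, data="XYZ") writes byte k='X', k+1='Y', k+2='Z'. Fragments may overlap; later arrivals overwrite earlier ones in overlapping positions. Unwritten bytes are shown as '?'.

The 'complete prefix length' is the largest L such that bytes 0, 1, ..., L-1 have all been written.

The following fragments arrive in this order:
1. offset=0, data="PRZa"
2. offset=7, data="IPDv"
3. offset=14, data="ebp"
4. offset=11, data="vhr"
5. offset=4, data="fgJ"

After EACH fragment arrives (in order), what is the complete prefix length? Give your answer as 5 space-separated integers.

Fragment 1: offset=0 data="PRZa" -> buffer=PRZa????????????? -> prefix_len=4
Fragment 2: offset=7 data="IPDv" -> buffer=PRZa???IPDv?????? -> prefix_len=4
Fragment 3: offset=14 data="ebp" -> buffer=PRZa???IPDv???ebp -> prefix_len=4
Fragment 4: offset=11 data="vhr" -> buffer=PRZa???IPDvvhrebp -> prefix_len=4
Fragment 5: offset=4 data="fgJ" -> buffer=PRZafgJIPDvvhrebp -> prefix_len=17

Answer: 4 4 4 4 17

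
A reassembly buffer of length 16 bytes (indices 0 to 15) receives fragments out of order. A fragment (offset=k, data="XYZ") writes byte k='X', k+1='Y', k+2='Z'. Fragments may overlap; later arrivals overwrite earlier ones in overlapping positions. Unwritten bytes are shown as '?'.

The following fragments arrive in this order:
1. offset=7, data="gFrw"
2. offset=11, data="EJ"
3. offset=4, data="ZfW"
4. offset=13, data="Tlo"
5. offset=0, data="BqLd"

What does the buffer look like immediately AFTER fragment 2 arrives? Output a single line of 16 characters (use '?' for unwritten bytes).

Fragment 1: offset=7 data="gFrw" -> buffer=???????gFrw?????
Fragment 2: offset=11 data="EJ" -> buffer=???????gFrwEJ???

Answer: ???????gFrwEJ???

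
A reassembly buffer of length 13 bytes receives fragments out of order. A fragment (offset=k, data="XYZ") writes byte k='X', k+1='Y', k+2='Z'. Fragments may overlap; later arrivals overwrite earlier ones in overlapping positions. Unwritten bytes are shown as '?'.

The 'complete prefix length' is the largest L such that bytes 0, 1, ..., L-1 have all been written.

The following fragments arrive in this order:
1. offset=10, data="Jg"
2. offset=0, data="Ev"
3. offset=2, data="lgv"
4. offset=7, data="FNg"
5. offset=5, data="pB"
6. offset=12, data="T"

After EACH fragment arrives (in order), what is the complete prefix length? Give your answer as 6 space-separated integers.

Fragment 1: offset=10 data="Jg" -> buffer=??????????Jg? -> prefix_len=0
Fragment 2: offset=0 data="Ev" -> buffer=Ev????????Jg? -> prefix_len=2
Fragment 3: offset=2 data="lgv" -> buffer=Evlgv?????Jg? -> prefix_len=5
Fragment 4: offset=7 data="FNg" -> buffer=Evlgv??FNgJg? -> prefix_len=5
Fragment 5: offset=5 data="pB" -> buffer=EvlgvpBFNgJg? -> prefix_len=12
Fragment 6: offset=12 data="T" -> buffer=EvlgvpBFNgJgT -> prefix_len=13

Answer: 0 2 5 5 12 13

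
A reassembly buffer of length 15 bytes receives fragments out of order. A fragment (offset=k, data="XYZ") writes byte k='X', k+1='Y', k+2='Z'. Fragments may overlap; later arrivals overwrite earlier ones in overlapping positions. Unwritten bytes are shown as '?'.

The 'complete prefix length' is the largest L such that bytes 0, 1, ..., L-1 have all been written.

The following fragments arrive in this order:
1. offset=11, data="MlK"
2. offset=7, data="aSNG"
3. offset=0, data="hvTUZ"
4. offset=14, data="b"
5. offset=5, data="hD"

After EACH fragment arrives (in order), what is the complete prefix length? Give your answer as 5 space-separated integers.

Fragment 1: offset=11 data="MlK" -> buffer=???????????MlK? -> prefix_len=0
Fragment 2: offset=7 data="aSNG" -> buffer=???????aSNGMlK? -> prefix_len=0
Fragment 3: offset=0 data="hvTUZ" -> buffer=hvTUZ??aSNGMlK? -> prefix_len=5
Fragment 4: offset=14 data="b" -> buffer=hvTUZ??aSNGMlKb -> prefix_len=5
Fragment 5: offset=5 data="hD" -> buffer=hvTUZhDaSNGMlKb -> prefix_len=15

Answer: 0 0 5 5 15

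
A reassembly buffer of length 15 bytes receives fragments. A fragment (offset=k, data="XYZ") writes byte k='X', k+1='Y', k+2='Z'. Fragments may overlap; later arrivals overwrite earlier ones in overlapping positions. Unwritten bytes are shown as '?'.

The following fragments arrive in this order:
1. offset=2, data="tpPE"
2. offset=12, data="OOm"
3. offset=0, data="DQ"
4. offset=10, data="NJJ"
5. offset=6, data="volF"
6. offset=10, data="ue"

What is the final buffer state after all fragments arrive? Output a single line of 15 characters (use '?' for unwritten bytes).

Fragment 1: offset=2 data="tpPE" -> buffer=??tpPE?????????
Fragment 2: offset=12 data="OOm" -> buffer=??tpPE??????OOm
Fragment 3: offset=0 data="DQ" -> buffer=DQtpPE??????OOm
Fragment 4: offset=10 data="NJJ" -> buffer=DQtpPE????NJJOm
Fragment 5: offset=6 data="volF" -> buffer=DQtpPEvolFNJJOm
Fragment 6: offset=10 data="ue" -> buffer=DQtpPEvolFueJOm

Answer: DQtpPEvolFueJOm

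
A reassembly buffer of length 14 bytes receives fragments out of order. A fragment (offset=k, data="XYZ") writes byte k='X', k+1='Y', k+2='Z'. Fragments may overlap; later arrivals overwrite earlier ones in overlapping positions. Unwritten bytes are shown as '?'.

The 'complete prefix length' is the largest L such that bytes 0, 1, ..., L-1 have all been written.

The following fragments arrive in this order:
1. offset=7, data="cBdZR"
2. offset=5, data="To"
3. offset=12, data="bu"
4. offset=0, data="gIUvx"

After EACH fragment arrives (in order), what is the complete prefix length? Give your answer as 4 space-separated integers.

Answer: 0 0 0 14

Derivation:
Fragment 1: offset=7 data="cBdZR" -> buffer=???????cBdZR?? -> prefix_len=0
Fragment 2: offset=5 data="To" -> buffer=?????TocBdZR?? -> prefix_len=0
Fragment 3: offset=12 data="bu" -> buffer=?????TocBdZRbu -> prefix_len=0
Fragment 4: offset=0 data="gIUvx" -> buffer=gIUvxTocBdZRbu -> prefix_len=14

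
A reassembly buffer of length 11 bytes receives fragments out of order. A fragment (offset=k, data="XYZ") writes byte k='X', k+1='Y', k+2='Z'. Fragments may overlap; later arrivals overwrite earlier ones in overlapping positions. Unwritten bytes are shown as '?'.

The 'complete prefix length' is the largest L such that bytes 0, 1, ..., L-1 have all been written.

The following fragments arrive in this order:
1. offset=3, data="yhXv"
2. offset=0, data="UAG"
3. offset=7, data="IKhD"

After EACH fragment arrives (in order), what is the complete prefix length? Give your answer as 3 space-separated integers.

Answer: 0 7 11

Derivation:
Fragment 1: offset=3 data="yhXv" -> buffer=???yhXv???? -> prefix_len=0
Fragment 2: offset=0 data="UAG" -> buffer=UAGyhXv???? -> prefix_len=7
Fragment 3: offset=7 data="IKhD" -> buffer=UAGyhXvIKhD -> prefix_len=11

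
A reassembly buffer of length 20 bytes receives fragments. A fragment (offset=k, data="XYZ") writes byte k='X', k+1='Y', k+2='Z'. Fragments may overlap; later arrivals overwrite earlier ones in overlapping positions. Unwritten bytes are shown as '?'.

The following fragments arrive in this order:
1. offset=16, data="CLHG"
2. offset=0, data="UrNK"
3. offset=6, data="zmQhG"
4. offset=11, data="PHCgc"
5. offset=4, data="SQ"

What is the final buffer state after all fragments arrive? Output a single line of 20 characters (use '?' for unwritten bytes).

Fragment 1: offset=16 data="CLHG" -> buffer=????????????????CLHG
Fragment 2: offset=0 data="UrNK" -> buffer=UrNK????????????CLHG
Fragment 3: offset=6 data="zmQhG" -> buffer=UrNK??zmQhG?????CLHG
Fragment 4: offset=11 data="PHCgc" -> buffer=UrNK??zmQhGPHCgcCLHG
Fragment 5: offset=4 data="SQ" -> buffer=UrNKSQzmQhGPHCgcCLHG

Answer: UrNKSQzmQhGPHCgcCLHG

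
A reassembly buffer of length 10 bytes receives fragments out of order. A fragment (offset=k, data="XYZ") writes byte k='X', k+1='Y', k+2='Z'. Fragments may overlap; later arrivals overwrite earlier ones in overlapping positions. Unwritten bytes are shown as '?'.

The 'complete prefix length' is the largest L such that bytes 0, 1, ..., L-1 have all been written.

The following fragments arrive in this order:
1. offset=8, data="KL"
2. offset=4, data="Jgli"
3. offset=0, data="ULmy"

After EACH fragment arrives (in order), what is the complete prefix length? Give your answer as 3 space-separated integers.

Answer: 0 0 10

Derivation:
Fragment 1: offset=8 data="KL" -> buffer=????????KL -> prefix_len=0
Fragment 2: offset=4 data="Jgli" -> buffer=????JgliKL -> prefix_len=0
Fragment 3: offset=0 data="ULmy" -> buffer=ULmyJgliKL -> prefix_len=10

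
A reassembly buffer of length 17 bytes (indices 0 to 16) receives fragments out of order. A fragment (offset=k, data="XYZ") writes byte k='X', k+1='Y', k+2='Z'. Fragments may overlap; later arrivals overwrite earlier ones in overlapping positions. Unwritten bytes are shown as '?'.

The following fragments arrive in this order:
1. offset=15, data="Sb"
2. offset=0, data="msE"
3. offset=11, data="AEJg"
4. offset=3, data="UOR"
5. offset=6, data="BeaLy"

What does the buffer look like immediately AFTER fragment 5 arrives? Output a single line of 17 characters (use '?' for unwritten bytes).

Answer: msEUORBeaLyAEJgSb

Derivation:
Fragment 1: offset=15 data="Sb" -> buffer=???????????????Sb
Fragment 2: offset=0 data="msE" -> buffer=msE????????????Sb
Fragment 3: offset=11 data="AEJg" -> buffer=msE????????AEJgSb
Fragment 4: offset=3 data="UOR" -> buffer=msEUOR?????AEJgSb
Fragment 5: offset=6 data="BeaLy" -> buffer=msEUORBeaLyAEJgSb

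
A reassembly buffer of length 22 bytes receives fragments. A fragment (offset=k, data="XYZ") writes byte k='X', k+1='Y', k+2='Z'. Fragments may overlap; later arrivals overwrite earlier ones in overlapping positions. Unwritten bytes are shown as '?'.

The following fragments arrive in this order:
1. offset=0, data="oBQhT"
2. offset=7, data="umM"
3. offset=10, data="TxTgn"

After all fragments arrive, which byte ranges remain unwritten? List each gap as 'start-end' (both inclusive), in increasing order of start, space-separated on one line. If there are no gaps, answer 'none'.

Answer: 5-6 15-21

Derivation:
Fragment 1: offset=0 len=5
Fragment 2: offset=7 len=3
Fragment 3: offset=10 len=5
Gaps: 5-6 15-21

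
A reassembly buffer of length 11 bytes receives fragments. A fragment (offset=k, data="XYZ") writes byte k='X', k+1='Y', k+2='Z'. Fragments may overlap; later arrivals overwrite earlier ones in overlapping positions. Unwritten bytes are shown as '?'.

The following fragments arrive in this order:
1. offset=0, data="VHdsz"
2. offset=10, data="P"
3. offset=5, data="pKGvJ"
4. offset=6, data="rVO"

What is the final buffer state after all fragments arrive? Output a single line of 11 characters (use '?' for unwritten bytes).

Fragment 1: offset=0 data="VHdsz" -> buffer=VHdsz??????
Fragment 2: offset=10 data="P" -> buffer=VHdsz?????P
Fragment 3: offset=5 data="pKGvJ" -> buffer=VHdszpKGvJP
Fragment 4: offset=6 data="rVO" -> buffer=VHdszprVOJP

Answer: VHdszprVOJP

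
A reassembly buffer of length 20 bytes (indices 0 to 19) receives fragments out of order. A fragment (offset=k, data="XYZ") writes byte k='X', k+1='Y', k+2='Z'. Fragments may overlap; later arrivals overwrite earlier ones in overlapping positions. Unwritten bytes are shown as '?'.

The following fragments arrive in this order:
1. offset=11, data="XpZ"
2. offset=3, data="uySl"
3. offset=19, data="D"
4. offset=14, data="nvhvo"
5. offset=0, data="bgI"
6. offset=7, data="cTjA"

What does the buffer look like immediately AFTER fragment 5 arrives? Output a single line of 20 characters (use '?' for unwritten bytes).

Fragment 1: offset=11 data="XpZ" -> buffer=???????????XpZ??????
Fragment 2: offset=3 data="uySl" -> buffer=???uySl????XpZ??????
Fragment 3: offset=19 data="D" -> buffer=???uySl????XpZ?????D
Fragment 4: offset=14 data="nvhvo" -> buffer=???uySl????XpZnvhvoD
Fragment 5: offset=0 data="bgI" -> buffer=bgIuySl????XpZnvhvoD

Answer: bgIuySl????XpZnvhvoD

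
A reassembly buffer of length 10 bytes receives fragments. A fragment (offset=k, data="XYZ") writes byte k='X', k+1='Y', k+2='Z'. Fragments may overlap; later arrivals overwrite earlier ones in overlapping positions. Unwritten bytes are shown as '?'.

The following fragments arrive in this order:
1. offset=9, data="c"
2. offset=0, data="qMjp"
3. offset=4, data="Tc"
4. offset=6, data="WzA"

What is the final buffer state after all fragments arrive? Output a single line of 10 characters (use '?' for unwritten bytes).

Answer: qMjpTcWzAc

Derivation:
Fragment 1: offset=9 data="c" -> buffer=?????????c
Fragment 2: offset=0 data="qMjp" -> buffer=qMjp?????c
Fragment 3: offset=4 data="Tc" -> buffer=qMjpTc???c
Fragment 4: offset=6 data="WzA" -> buffer=qMjpTcWzAc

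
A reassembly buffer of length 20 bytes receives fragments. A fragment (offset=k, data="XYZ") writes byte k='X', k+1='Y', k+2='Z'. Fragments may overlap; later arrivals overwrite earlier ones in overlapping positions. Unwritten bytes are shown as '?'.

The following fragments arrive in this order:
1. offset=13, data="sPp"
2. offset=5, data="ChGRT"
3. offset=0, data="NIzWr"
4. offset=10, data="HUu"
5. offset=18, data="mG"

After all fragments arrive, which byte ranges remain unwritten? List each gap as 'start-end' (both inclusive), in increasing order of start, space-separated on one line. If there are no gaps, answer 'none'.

Fragment 1: offset=13 len=3
Fragment 2: offset=5 len=5
Fragment 3: offset=0 len=5
Fragment 4: offset=10 len=3
Fragment 5: offset=18 len=2
Gaps: 16-17

Answer: 16-17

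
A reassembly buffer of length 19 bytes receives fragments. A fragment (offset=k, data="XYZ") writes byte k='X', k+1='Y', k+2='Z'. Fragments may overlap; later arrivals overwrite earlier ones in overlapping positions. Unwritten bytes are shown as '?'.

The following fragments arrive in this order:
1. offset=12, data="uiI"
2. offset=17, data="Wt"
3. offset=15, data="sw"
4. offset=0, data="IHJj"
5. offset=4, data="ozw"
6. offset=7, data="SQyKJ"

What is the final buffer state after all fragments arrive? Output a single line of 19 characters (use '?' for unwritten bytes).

Answer: IHJjozwSQyKJuiIswWt

Derivation:
Fragment 1: offset=12 data="uiI" -> buffer=????????????uiI????
Fragment 2: offset=17 data="Wt" -> buffer=????????????uiI??Wt
Fragment 3: offset=15 data="sw" -> buffer=????????????uiIswWt
Fragment 4: offset=0 data="IHJj" -> buffer=IHJj????????uiIswWt
Fragment 5: offset=4 data="ozw" -> buffer=IHJjozw?????uiIswWt
Fragment 6: offset=7 data="SQyKJ" -> buffer=IHJjozwSQyKJuiIswWt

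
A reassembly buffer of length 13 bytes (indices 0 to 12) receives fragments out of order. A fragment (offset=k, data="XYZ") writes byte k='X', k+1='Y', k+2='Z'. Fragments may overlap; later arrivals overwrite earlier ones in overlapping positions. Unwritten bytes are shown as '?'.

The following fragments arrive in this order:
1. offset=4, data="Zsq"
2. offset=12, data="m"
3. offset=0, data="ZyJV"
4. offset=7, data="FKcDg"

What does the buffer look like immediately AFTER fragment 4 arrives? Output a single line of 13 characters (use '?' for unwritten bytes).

Answer: ZyJVZsqFKcDgm

Derivation:
Fragment 1: offset=4 data="Zsq" -> buffer=????Zsq??????
Fragment 2: offset=12 data="m" -> buffer=????Zsq?????m
Fragment 3: offset=0 data="ZyJV" -> buffer=ZyJVZsq?????m
Fragment 4: offset=7 data="FKcDg" -> buffer=ZyJVZsqFKcDgm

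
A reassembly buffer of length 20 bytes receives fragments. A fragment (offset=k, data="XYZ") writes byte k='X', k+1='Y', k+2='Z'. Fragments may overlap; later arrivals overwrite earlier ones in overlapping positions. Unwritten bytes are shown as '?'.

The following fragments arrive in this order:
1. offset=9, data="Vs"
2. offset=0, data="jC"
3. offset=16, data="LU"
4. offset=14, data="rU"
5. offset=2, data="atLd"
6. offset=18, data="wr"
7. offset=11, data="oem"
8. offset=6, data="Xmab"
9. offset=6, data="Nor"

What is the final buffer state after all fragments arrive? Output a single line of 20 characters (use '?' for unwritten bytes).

Fragment 1: offset=9 data="Vs" -> buffer=?????????Vs?????????
Fragment 2: offset=0 data="jC" -> buffer=jC???????Vs?????????
Fragment 3: offset=16 data="LU" -> buffer=jC???????Vs?????LU??
Fragment 4: offset=14 data="rU" -> buffer=jC???????Vs???rULU??
Fragment 5: offset=2 data="atLd" -> buffer=jCatLd???Vs???rULU??
Fragment 6: offset=18 data="wr" -> buffer=jCatLd???Vs???rULUwr
Fragment 7: offset=11 data="oem" -> buffer=jCatLd???VsoemrULUwr
Fragment 8: offset=6 data="Xmab" -> buffer=jCatLdXmabsoemrULUwr
Fragment 9: offset=6 data="Nor" -> buffer=jCatLdNorbsoemrULUwr

Answer: jCatLdNorbsoemrULUwr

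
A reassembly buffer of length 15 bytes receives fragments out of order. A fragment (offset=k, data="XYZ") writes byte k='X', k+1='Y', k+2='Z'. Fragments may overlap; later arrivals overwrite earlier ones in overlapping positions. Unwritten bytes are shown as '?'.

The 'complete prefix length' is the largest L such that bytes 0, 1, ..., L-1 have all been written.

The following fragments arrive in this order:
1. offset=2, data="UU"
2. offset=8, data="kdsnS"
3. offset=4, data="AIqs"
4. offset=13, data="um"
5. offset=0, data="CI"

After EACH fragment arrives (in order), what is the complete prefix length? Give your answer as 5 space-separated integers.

Answer: 0 0 0 0 15

Derivation:
Fragment 1: offset=2 data="UU" -> buffer=??UU??????????? -> prefix_len=0
Fragment 2: offset=8 data="kdsnS" -> buffer=??UU????kdsnS?? -> prefix_len=0
Fragment 3: offset=4 data="AIqs" -> buffer=??UUAIqskdsnS?? -> prefix_len=0
Fragment 4: offset=13 data="um" -> buffer=??UUAIqskdsnSum -> prefix_len=0
Fragment 5: offset=0 data="CI" -> buffer=CIUUAIqskdsnSum -> prefix_len=15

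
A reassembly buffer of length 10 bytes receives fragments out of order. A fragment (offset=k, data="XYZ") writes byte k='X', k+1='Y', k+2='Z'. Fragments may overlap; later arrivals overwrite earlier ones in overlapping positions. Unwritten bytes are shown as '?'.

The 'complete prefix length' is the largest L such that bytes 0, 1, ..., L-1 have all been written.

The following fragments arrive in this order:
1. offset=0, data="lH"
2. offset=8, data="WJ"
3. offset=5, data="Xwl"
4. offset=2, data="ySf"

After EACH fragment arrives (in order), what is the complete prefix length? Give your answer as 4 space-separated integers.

Answer: 2 2 2 10

Derivation:
Fragment 1: offset=0 data="lH" -> buffer=lH???????? -> prefix_len=2
Fragment 2: offset=8 data="WJ" -> buffer=lH??????WJ -> prefix_len=2
Fragment 3: offset=5 data="Xwl" -> buffer=lH???XwlWJ -> prefix_len=2
Fragment 4: offset=2 data="ySf" -> buffer=lHySfXwlWJ -> prefix_len=10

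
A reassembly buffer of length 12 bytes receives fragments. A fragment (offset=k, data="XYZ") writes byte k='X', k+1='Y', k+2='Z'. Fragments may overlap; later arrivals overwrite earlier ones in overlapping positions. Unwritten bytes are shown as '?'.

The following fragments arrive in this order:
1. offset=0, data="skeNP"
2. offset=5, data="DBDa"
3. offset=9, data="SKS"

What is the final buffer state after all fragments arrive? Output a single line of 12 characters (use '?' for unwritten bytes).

Answer: skeNPDBDaSKS

Derivation:
Fragment 1: offset=0 data="skeNP" -> buffer=skeNP???????
Fragment 2: offset=5 data="DBDa" -> buffer=skeNPDBDa???
Fragment 3: offset=9 data="SKS" -> buffer=skeNPDBDaSKS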